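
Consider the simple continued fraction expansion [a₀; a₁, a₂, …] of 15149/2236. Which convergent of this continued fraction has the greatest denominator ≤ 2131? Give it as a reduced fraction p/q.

3855/569

a_0 = 6: 6/1  (≤ bound)
a_1 = 1: 7/1  (≤ bound)
a_2 = 3: 27/4  (≤ bound)
a_3 = 2: 61/9  (≤ bound)
a_4 = 4: 271/40  (≤ bound)
a_5 = 13: 3584/529  (≤ bound)
a_6 = 1: 3855/569  (≤ bound)
a_7 = 3: 15149/2236  (> 2131, stop)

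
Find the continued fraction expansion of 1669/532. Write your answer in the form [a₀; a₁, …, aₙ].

[3; 7, 3, 2, 10]

1669 = 3·532 + 73, so a_0 = 3
532 = 7·73 + 21, so a_1 = 7
73 = 3·21 + 10, so a_2 = 3
21 = 2·10 + 1, so a_3 = 2
10 = 10·1 + 0, so a_4 = 10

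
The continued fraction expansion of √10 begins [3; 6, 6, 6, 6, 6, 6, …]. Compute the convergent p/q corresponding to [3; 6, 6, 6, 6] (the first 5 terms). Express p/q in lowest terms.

Starting at the tail and folding back:
Start with 6.
6 + 1/(6/1) = 6 + 1/6 = 37/6
6 + 1/(37/6) = 6 + 6/37 = 228/37
6 + 1/(228/37) = 6 + 37/228 = 1405/228
3 + 1/(1405/228) = 3 + 228/1405 = 4443/1405

4443/1405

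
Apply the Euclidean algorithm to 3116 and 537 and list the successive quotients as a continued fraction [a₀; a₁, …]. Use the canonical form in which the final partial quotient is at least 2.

[5; 1, 4, 15, 7]

⌊3116/537⌋ = 5, remainder 431
⌊537/431⌋ = 1, remainder 106
⌊431/106⌋ = 4, remainder 7
⌊106/7⌋ = 15, remainder 1
⌊7/1⌋ = 7, remainder 0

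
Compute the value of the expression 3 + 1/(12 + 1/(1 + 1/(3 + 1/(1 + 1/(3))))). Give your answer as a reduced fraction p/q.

748/243

Start with 3.
1 + 1/(3/1) = 1 + 1/3 = 4/3
3 + 1/(4/3) = 3 + 3/4 = 15/4
1 + 1/(15/4) = 1 + 4/15 = 19/15
12 + 1/(19/15) = 12 + 15/19 = 243/19
3 + 1/(243/19) = 3 + 19/243 = 748/243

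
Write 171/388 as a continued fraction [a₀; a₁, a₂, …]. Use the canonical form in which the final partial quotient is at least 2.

Run the Euclidean algorithm, recording each quotient:
171 ÷ 388 → quotient 0, remainder 171
388 ÷ 171 → quotient 2, remainder 46
171 ÷ 46 → quotient 3, remainder 33
46 ÷ 33 → quotient 1, remainder 13
33 ÷ 13 → quotient 2, remainder 7
13 ÷ 7 → quotient 1, remainder 6
7 ÷ 6 → quotient 1, remainder 1
6 ÷ 1 → quotient 6, remainder 0

[0; 2, 3, 1, 2, 1, 1, 6]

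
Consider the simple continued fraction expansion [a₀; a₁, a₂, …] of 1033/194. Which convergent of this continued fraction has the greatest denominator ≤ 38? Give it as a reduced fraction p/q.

197/37

a_0 = 5: 5/1  (≤ bound)
a_1 = 3: 16/3  (≤ bound)
a_2 = 12: 197/37  (≤ bound)
a_3 = 1: 213/40  (> 38, stop)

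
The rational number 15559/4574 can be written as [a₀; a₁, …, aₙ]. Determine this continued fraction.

Apply division with remainder until the remainder is 0:
⌊15559/4574⌋ = 3, remainder 1837
⌊4574/1837⌋ = 2, remainder 900
⌊1837/900⌋ = 2, remainder 37
⌊900/37⌋ = 24, remainder 12
⌊37/12⌋ = 3, remainder 1
⌊12/1⌋ = 12, remainder 0

[3; 2, 2, 24, 3, 12]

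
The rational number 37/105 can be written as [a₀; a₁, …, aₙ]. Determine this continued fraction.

Run the Euclidean algorithm, recording each quotient:
37 ÷ 105 → quotient 0, remainder 37
105 ÷ 37 → quotient 2, remainder 31
37 ÷ 31 → quotient 1, remainder 6
31 ÷ 6 → quotient 5, remainder 1
6 ÷ 1 → quotient 6, remainder 0

[0; 2, 1, 5, 6]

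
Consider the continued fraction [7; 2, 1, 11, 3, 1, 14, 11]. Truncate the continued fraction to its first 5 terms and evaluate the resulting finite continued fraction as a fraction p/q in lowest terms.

793/108

a_0 = 7: 7/1
a_1 = 2: 15/2
a_2 = 1: 22/3
a_3 = 11: 257/35
a_4 = 3: 793/108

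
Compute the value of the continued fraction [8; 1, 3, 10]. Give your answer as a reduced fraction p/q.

359/41

a_0 = 8: 8/1
a_1 = 1: 9/1
a_2 = 3: 35/4
a_3 = 10: 359/41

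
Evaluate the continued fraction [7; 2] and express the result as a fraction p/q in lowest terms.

Start with 2.
7 + 1/(2/1) = 7 + 1/2 = 15/2

15/2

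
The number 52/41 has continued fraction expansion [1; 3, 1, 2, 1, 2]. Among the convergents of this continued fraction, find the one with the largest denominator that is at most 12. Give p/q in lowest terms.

14/11

List convergents until the denominator exceeds the bound:
a_0 = 1: 1/1  (≤ bound)
a_1 = 3: 4/3  (≤ bound)
a_2 = 1: 5/4  (≤ bound)
a_3 = 2: 14/11  (≤ bound)
a_4 = 1: 19/15  (> 12, stop)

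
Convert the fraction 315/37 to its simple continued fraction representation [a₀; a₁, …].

[8; 1, 1, 18]

⌊315/37⌋ = 8, remainder 19
⌊37/19⌋ = 1, remainder 18
⌊19/18⌋ = 1, remainder 1
⌊18/1⌋ = 18, remainder 0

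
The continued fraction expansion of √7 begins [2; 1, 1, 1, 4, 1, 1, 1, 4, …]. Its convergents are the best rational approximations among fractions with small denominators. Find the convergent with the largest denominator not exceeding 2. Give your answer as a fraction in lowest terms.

a_0 = 2: 2/1  (≤ bound)
a_1 = 1: 3/1  (≤ bound)
a_2 = 1: 5/2  (≤ bound)
a_3 = 1: 8/3  (> 2, stop)

5/2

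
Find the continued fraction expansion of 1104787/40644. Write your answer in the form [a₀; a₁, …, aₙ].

1104787 ÷ 40644 → quotient 27, remainder 7399
40644 ÷ 7399 → quotient 5, remainder 3649
7399 ÷ 3649 → quotient 2, remainder 101
3649 ÷ 101 → quotient 36, remainder 13
101 ÷ 13 → quotient 7, remainder 10
13 ÷ 10 → quotient 1, remainder 3
10 ÷ 3 → quotient 3, remainder 1
3 ÷ 1 → quotient 3, remainder 0

[27; 5, 2, 36, 7, 1, 3, 3]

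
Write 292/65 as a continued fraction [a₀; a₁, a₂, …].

[4; 2, 32]

⌊292/65⌋ = 4, remainder 32
⌊65/32⌋ = 2, remainder 1
⌊32/1⌋ = 32, remainder 0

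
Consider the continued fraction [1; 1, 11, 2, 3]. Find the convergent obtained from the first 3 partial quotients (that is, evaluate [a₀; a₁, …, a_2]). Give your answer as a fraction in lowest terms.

23/12

Work from the innermost term outward:
Start with 11.
1 + 1/(11/1) = 1 + 1/11 = 12/11
1 + 1/(12/11) = 1 + 11/12 = 23/12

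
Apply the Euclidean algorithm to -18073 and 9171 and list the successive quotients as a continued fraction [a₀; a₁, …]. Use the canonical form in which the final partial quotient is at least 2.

-18073 ÷ 9171 → quotient -2, remainder 269
9171 ÷ 269 → quotient 34, remainder 25
269 ÷ 25 → quotient 10, remainder 19
25 ÷ 19 → quotient 1, remainder 6
19 ÷ 6 → quotient 3, remainder 1
6 ÷ 1 → quotient 6, remainder 0

[-2; 34, 10, 1, 3, 6]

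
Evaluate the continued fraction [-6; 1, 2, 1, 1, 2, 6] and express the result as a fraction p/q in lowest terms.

-607/115

Use the convergent recurrence hₖ = aₖ·hₖ₋₁ + hₖ₋₂ (and likewise for the denominators kₖ):
a_0 = -6: -6/1
a_1 = 1: -5/1
a_2 = 2: -16/3
a_3 = 1: -21/4
a_4 = 1: -37/7
a_5 = 2: -95/18
a_6 = 6: -607/115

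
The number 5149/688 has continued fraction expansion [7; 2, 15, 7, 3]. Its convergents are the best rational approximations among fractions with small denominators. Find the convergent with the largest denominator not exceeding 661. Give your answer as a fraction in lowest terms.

1639/219

a_0 = 7: 7/1  (≤ bound)
a_1 = 2: 15/2  (≤ bound)
a_2 = 15: 232/31  (≤ bound)
a_3 = 7: 1639/219  (≤ bound)
a_4 = 3: 5149/688  (> 661, stop)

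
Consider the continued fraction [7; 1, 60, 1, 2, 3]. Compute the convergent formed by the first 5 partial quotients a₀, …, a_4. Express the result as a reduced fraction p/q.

1477/185

Start with 2.
1 + 1/(2/1) = 1 + 1/2 = 3/2
60 + 1/(3/2) = 60 + 2/3 = 182/3
1 + 1/(182/3) = 1 + 3/182 = 185/182
7 + 1/(185/182) = 7 + 182/185 = 1477/185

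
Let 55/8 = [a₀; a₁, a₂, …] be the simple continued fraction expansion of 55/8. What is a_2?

7

Apply division with remainder until the remainder is 0:
⌊55/8⌋ = 6, remainder 7
⌊8/7⌋ = 1, remainder 1
⌊7/1⌋ = 7, remainder 0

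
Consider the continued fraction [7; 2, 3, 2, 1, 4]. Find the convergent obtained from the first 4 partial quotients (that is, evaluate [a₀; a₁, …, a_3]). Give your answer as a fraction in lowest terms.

119/16

a_0 = 7: 7/1
a_1 = 2: 15/2
a_2 = 3: 52/7
a_3 = 2: 119/16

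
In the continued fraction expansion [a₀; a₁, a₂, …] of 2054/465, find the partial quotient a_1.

Repeatedly divide and take the remainder:
⌊2054/465⌋ = 4, remainder 194
⌊465/194⌋ = 2, remainder 77

2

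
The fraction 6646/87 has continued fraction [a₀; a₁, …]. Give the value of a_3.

1

6646 = 76·87 + 34, so a_0 = 76
87 = 2·34 + 19, so a_1 = 2
34 = 1·19 + 15, so a_2 = 1
19 = 1·15 + 4, so a_3 = 1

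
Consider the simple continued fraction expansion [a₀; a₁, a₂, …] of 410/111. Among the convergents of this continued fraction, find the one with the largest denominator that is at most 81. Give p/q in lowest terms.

a_0 = 3: 3/1  (≤ bound)
a_1 = 1: 4/1  (≤ bound)
a_2 = 2: 11/3  (≤ bound)
a_3 = 3: 37/10  (≤ bound)
a_4 = 1: 48/13  (≤ bound)
a_5 = 3: 181/49  (≤ bound)
a_6 = 2: 410/111  (> 81, stop)

181/49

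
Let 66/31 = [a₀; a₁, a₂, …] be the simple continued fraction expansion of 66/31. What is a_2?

66 = 2·31 + 4, so a_0 = 2
31 = 7·4 + 3, so a_1 = 7
4 = 1·3 + 1, so a_2 = 1

1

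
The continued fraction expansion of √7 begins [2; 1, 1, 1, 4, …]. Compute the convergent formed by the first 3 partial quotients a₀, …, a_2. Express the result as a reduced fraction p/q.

5/2

a_0 = 2: 2/1
a_1 = 1: 3/1
a_2 = 1: 5/2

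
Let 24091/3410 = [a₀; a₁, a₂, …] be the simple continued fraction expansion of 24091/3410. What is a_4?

⌊24091/3410⌋ = 7, remainder 221
⌊3410/221⌋ = 15, remainder 95
⌊221/95⌋ = 2, remainder 31
⌊95/31⌋ = 3, remainder 2
⌊31/2⌋ = 15, remainder 1

15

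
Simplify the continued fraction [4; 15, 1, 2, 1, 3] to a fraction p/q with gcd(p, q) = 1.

959/236

Use the convergent recurrence hₖ = aₖ·hₖ₋₁ + hₖ₋₂ (and likewise for the denominators kₖ):
a_0 = 4: 4/1
a_1 = 15: 61/15
a_2 = 1: 65/16
a_3 = 2: 191/47
a_4 = 1: 256/63
a_5 = 3: 959/236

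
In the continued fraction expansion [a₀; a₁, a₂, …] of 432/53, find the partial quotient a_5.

⌊432/53⌋ = 8, remainder 8
⌊53/8⌋ = 6, remainder 5
⌊8/5⌋ = 1, remainder 3
⌊5/3⌋ = 1, remainder 2
⌊3/2⌋ = 1, remainder 1
⌊2/1⌋ = 2, remainder 0

2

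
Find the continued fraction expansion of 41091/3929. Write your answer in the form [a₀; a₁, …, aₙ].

Run the Euclidean algorithm, recording each quotient:
41091 ÷ 3929 → quotient 10, remainder 1801
3929 ÷ 1801 → quotient 2, remainder 327
1801 ÷ 327 → quotient 5, remainder 166
327 ÷ 166 → quotient 1, remainder 161
166 ÷ 161 → quotient 1, remainder 5
161 ÷ 5 → quotient 32, remainder 1
5 ÷ 1 → quotient 5, remainder 0

[10; 2, 5, 1, 1, 32, 5]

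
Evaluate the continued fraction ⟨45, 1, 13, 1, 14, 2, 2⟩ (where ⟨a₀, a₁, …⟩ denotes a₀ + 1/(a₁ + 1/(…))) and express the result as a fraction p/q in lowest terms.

52823/1150

a_0 = 45: 45/1
a_1 = 1: 46/1
a_2 = 13: 643/14
a_3 = 1: 689/15
a_4 = 14: 10289/224
a_5 = 2: 21267/463
a_6 = 2: 52823/1150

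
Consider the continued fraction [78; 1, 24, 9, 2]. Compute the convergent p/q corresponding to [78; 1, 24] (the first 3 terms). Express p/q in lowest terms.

1974/25

a_0 = 78: 78/1
a_1 = 1: 79/1
a_2 = 24: 1974/25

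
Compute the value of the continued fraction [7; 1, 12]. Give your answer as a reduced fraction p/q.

103/13

Start with 12.
1 + 1/(12/1) = 1 + 1/12 = 13/12
7 + 1/(13/12) = 7 + 12/13 = 103/13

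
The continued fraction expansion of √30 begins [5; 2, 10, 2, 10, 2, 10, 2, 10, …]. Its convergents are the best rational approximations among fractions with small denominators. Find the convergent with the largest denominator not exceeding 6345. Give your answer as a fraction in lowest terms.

5291/966

a_0 = 5: 5/1  (≤ bound)
a_1 = 2: 11/2  (≤ bound)
a_2 = 10: 115/21  (≤ bound)
a_3 = 2: 241/44  (≤ bound)
a_4 = 10: 2525/461  (≤ bound)
a_5 = 2: 5291/966  (≤ bound)
a_6 = 10: 55435/10121  (> 6345, stop)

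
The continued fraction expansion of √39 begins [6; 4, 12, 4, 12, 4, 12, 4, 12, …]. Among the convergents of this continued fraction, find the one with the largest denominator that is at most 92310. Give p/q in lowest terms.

62425/9996

List convergents until the denominator exceeds the bound:
a_0 = 6: 6/1  (≤ bound)
a_1 = 4: 25/4  (≤ bound)
a_2 = 12: 306/49  (≤ bound)
a_3 = 4: 1249/200  (≤ bound)
a_4 = 12: 15294/2449  (≤ bound)
a_5 = 4: 62425/9996  (≤ bound)
a_6 = 12: 764394/122401  (> 92310, stop)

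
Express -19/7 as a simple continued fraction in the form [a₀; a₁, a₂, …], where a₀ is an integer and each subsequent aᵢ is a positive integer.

-19 ÷ 7 → quotient -3, remainder 2
7 ÷ 2 → quotient 3, remainder 1
2 ÷ 1 → quotient 2, remainder 0

[-3; 3, 2]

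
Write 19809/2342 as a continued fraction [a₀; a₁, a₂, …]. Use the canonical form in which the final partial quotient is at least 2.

[8; 2, 5, 2, 9, 3, 3]

19809 = 8·2342 + 1073, so a_0 = 8
2342 = 2·1073 + 196, so a_1 = 2
1073 = 5·196 + 93, so a_2 = 5
196 = 2·93 + 10, so a_3 = 2
93 = 9·10 + 3, so a_4 = 9
10 = 3·3 + 1, so a_5 = 3
3 = 3·1 + 0, so a_6 = 3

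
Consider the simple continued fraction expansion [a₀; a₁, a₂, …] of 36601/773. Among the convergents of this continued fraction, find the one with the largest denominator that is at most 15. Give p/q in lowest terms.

142/3

List convergents until the denominator exceeds the bound:
a_0 = 47: 47/1  (≤ bound)
a_1 = 2: 95/2  (≤ bound)
a_2 = 1: 142/3  (≤ bound)
a_3 = 6: 947/20  (> 15, stop)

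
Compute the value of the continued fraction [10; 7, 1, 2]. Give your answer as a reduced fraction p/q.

233/23

a_0 = 10: 10/1
a_1 = 7: 71/7
a_2 = 1: 81/8
a_3 = 2: 233/23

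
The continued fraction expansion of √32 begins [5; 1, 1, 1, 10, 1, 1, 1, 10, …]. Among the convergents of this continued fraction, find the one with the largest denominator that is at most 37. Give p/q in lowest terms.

List convergents until the denominator exceeds the bound:
a_0 = 5: 5/1  (≤ bound)
a_1 = 1: 6/1  (≤ bound)
a_2 = 1: 11/2  (≤ bound)
a_3 = 1: 17/3  (≤ bound)
a_4 = 10: 181/32  (≤ bound)
a_5 = 1: 198/35  (≤ bound)
a_6 = 1: 379/67  (> 37, stop)

198/35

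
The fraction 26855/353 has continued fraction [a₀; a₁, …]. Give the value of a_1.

13

26855 = 76·353 + 27, so a_0 = 76
353 = 13·27 + 2, so a_1 = 13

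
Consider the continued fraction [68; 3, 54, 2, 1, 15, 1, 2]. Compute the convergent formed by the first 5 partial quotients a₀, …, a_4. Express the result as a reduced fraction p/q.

33619/492

Work from the innermost term outward:
Start with 1.
2 + 1/(1/1) = 2 + 1/1 = 3/1
54 + 1/(3/1) = 54 + 1/3 = 163/3
3 + 1/(163/3) = 3 + 3/163 = 492/163
68 + 1/(492/163) = 68 + 163/492 = 33619/492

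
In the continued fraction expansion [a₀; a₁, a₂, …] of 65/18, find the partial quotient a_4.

1

⌊65/18⌋ = 3, remainder 11
⌊18/11⌋ = 1, remainder 7
⌊11/7⌋ = 1, remainder 4
⌊7/4⌋ = 1, remainder 3
⌊4/3⌋ = 1, remainder 1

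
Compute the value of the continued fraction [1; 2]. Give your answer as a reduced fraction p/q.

Start with 2.
1 + 1/(2/1) = 1 + 1/2 = 3/2

3/2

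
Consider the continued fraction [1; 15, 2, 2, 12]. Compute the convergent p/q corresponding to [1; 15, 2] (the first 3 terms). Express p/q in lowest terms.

Start with 2.
15 + 1/(2/1) = 15 + 1/2 = 31/2
1 + 1/(31/2) = 1 + 2/31 = 33/31

33/31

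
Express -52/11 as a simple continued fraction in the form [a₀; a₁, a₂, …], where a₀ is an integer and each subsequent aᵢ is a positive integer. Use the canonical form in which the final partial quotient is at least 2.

Run the Euclidean algorithm, recording each quotient:
-52 = -5·11 + 3, so a_0 = -5
11 = 3·3 + 2, so a_1 = 3
3 = 1·2 + 1, so a_2 = 1
2 = 2·1 + 0, so a_3 = 2

[-5; 3, 1, 2]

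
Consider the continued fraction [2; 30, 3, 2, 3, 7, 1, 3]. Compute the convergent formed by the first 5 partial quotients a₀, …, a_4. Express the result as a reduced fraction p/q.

Collapse the nested fraction from the inside out:
Start with 3.
2 + 1/(3/1) = 2 + 1/3 = 7/3
3 + 1/(7/3) = 3 + 3/7 = 24/7
30 + 1/(24/7) = 30 + 7/24 = 727/24
2 + 1/(727/24) = 2 + 24/727 = 1478/727

1478/727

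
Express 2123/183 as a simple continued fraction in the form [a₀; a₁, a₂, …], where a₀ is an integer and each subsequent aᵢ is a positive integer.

2123 ÷ 183 → quotient 11, remainder 110
183 ÷ 110 → quotient 1, remainder 73
110 ÷ 73 → quotient 1, remainder 37
73 ÷ 37 → quotient 1, remainder 36
37 ÷ 36 → quotient 1, remainder 1
36 ÷ 1 → quotient 36, remainder 0

[11; 1, 1, 1, 1, 36]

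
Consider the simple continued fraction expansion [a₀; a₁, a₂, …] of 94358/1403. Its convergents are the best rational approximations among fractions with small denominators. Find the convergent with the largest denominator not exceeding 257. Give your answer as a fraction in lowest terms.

List convergents until the denominator exceeds the bound:
a_0 = 67: 67/1  (≤ bound)
a_1 = 3: 202/3  (≤ bound)
a_2 = 1: 269/4  (≤ bound)
a_3 = 13: 3699/55  (≤ bound)
a_4 = 3: 11366/169  (≤ bound)
a_5 = 1: 15065/224  (≤ bound)
a_6 = 1: 26431/393  (> 257, stop)

15065/224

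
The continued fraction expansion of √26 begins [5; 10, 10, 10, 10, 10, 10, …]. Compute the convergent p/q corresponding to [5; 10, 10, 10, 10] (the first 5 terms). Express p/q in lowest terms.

Start with 10.
10 + 1/(10/1) = 10 + 1/10 = 101/10
10 + 1/(101/10) = 10 + 10/101 = 1020/101
10 + 1/(1020/101) = 10 + 101/1020 = 10301/1020
5 + 1/(10301/1020) = 5 + 1020/10301 = 52525/10301

52525/10301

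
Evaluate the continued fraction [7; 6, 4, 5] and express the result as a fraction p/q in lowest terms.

Start with 5.
4 + 1/(5/1) = 4 + 1/5 = 21/5
6 + 1/(21/5) = 6 + 5/21 = 131/21
7 + 1/(131/21) = 7 + 21/131 = 938/131

938/131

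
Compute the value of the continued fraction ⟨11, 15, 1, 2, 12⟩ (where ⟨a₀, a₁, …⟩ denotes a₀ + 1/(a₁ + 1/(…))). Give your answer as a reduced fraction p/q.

6417/580

Work from the innermost term outward:
Start with 12.
2 + 1/(12/1) = 2 + 1/12 = 25/12
1 + 1/(25/12) = 1 + 12/25 = 37/25
15 + 1/(37/25) = 15 + 25/37 = 580/37
11 + 1/(580/37) = 11 + 37/580 = 6417/580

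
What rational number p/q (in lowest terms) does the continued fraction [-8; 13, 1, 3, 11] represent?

Starting at the tail and folding back:
Start with 11.
3 + 1/(11/1) = 3 + 1/11 = 34/11
1 + 1/(34/11) = 1 + 11/34 = 45/34
13 + 1/(45/34) = 13 + 34/45 = 619/45
-8 + 1/(619/45) = -8 + 45/619 = -4907/619

-4907/619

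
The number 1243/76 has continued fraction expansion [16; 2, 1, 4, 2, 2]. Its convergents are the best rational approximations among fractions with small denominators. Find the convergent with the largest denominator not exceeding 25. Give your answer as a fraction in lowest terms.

229/14

a_0 = 16: 16/1  (≤ bound)
a_1 = 2: 33/2  (≤ bound)
a_2 = 1: 49/3  (≤ bound)
a_3 = 4: 229/14  (≤ bound)
a_4 = 2: 507/31  (> 25, stop)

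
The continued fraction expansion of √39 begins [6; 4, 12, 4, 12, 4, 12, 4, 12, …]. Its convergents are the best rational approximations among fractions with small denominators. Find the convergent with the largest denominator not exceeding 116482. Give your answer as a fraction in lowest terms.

62425/9996

List convergents until the denominator exceeds the bound:
a_0 = 6: 6/1  (≤ bound)
a_1 = 4: 25/4  (≤ bound)
a_2 = 12: 306/49  (≤ bound)
a_3 = 4: 1249/200  (≤ bound)
a_4 = 12: 15294/2449  (≤ bound)
a_5 = 4: 62425/9996  (≤ bound)
a_6 = 12: 764394/122401  (> 116482, stop)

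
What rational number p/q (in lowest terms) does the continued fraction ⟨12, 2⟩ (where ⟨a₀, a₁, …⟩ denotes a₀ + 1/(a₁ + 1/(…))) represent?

Starting at the tail and folding back:
Start with 2.
12 + 1/(2/1) = 12 + 1/2 = 25/2

25/2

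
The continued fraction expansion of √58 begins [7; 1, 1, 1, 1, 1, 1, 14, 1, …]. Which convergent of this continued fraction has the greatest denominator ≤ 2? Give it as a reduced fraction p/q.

a_0 = 7: 7/1  (≤ bound)
a_1 = 1: 8/1  (≤ bound)
a_2 = 1: 15/2  (≤ bound)
a_3 = 1: 23/3  (> 2, stop)

15/2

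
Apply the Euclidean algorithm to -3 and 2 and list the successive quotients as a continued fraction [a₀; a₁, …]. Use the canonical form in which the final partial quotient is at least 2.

⌊-3/2⌋ = -2, remainder 1
⌊2/1⌋ = 2, remainder 0

[-2; 2]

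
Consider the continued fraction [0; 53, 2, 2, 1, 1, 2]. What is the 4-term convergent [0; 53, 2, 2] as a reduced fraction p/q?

5/267

Start with 2.
2 + 1/(2/1) = 2 + 1/2 = 5/2
53 + 1/(5/2) = 53 + 2/5 = 267/5
0 + 1/(267/5) = 0 + 5/267 = 5/267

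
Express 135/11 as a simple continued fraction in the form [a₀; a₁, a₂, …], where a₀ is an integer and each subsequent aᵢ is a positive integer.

135 ÷ 11 → quotient 12, remainder 3
11 ÷ 3 → quotient 3, remainder 2
3 ÷ 2 → quotient 1, remainder 1
2 ÷ 1 → quotient 2, remainder 0

[12; 3, 1, 2]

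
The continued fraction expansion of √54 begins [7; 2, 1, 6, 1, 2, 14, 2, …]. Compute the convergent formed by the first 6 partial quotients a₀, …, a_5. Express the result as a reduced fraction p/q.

485/66

Start with 2.
1 + 1/(2/1) = 1 + 1/2 = 3/2
6 + 1/(3/2) = 6 + 2/3 = 20/3
1 + 1/(20/3) = 1 + 3/20 = 23/20
2 + 1/(23/20) = 2 + 20/23 = 66/23
7 + 1/(66/23) = 7 + 23/66 = 485/66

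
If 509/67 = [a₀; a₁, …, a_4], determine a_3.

Run the Euclidean algorithm, recording each quotient:
509 ÷ 67 → quotient 7, remainder 40
67 ÷ 40 → quotient 1, remainder 27
40 ÷ 27 → quotient 1, remainder 13
27 ÷ 13 → quotient 2, remainder 1

2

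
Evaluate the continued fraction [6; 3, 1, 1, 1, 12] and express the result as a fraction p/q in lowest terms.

872/139

Start with 12.
1 + 1/(12/1) = 1 + 1/12 = 13/12
1 + 1/(13/12) = 1 + 12/13 = 25/13
1 + 1/(25/13) = 1 + 13/25 = 38/25
3 + 1/(38/25) = 3 + 25/38 = 139/38
6 + 1/(139/38) = 6 + 38/139 = 872/139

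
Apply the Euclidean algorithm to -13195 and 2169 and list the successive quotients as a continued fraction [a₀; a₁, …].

-13195 = -7·2169 + 1988, so a_0 = -7
2169 = 1·1988 + 181, so a_1 = 1
1988 = 10·181 + 178, so a_2 = 10
181 = 1·178 + 3, so a_3 = 1
178 = 59·3 + 1, so a_4 = 59
3 = 3·1 + 0, so a_5 = 3

[-7; 1, 10, 1, 59, 3]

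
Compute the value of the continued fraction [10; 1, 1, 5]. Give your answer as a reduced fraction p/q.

116/11

a_0 = 10: 10/1
a_1 = 1: 11/1
a_2 = 1: 21/2
a_3 = 5: 116/11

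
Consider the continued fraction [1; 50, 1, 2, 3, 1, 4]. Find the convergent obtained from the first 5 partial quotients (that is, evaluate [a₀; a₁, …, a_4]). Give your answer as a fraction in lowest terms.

517/507

Collapse the nested fraction from the inside out:
Start with 3.
2 + 1/(3/1) = 2 + 1/3 = 7/3
1 + 1/(7/3) = 1 + 3/7 = 10/7
50 + 1/(10/7) = 50 + 7/10 = 507/10
1 + 1/(507/10) = 1 + 10/507 = 517/507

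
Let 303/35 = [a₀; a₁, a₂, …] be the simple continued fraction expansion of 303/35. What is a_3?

1

Repeatedly divide and take the remainder:
303 ÷ 35 → quotient 8, remainder 23
35 ÷ 23 → quotient 1, remainder 12
23 ÷ 12 → quotient 1, remainder 11
12 ÷ 11 → quotient 1, remainder 1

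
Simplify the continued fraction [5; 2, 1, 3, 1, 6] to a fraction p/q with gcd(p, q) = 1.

509/95

a_0 = 5: 5/1
a_1 = 2: 11/2
a_2 = 1: 16/3
a_3 = 3: 59/11
a_4 = 1: 75/14
a_5 = 6: 509/95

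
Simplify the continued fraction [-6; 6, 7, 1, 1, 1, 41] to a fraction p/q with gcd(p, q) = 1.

Use the convergent recurrence hₖ = aₖ·hₖ₋₁ + hₖ₋₂ (and likewise for the denominators kₖ):
a_0 = -6: -6/1
a_1 = 6: -35/6
a_2 = 7: -251/43
a_3 = 1: -286/49
a_4 = 1: -537/92
a_5 = 1: -823/141
a_6 = 41: -34280/5873

-34280/5873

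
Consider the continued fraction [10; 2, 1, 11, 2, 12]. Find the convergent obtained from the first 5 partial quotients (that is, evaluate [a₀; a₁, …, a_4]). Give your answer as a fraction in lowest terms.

Build up convergents one term at a time:
a_0 = 10: 10/1
a_1 = 2: 21/2
a_2 = 1: 31/3
a_3 = 11: 362/35
a_4 = 2: 755/73

755/73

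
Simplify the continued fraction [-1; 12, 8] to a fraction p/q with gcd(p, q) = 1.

Starting at the tail and folding back:
Start with 8.
12 + 1/(8/1) = 12 + 1/8 = 97/8
-1 + 1/(97/8) = -1 + 8/97 = -89/97

-89/97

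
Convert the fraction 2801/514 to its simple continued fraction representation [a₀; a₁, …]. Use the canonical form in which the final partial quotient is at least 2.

⌊2801/514⌋ = 5, remainder 231
⌊514/231⌋ = 2, remainder 52
⌊231/52⌋ = 4, remainder 23
⌊52/23⌋ = 2, remainder 6
⌊23/6⌋ = 3, remainder 5
⌊6/5⌋ = 1, remainder 1
⌊5/1⌋ = 5, remainder 0

[5; 2, 4, 2, 3, 1, 5]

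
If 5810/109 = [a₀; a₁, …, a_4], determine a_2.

Apply division with remainder until the remainder is 0:
⌊5810/109⌋ = 53, remainder 33
⌊109/33⌋ = 3, remainder 10
⌊33/10⌋ = 3, remainder 3

3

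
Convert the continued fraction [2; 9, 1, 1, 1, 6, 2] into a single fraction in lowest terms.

873/415

a_0 = 2: 2/1
a_1 = 9: 19/9
a_2 = 1: 21/10
a_3 = 1: 40/19
a_4 = 1: 61/29
a_5 = 6: 406/193
a_6 = 2: 873/415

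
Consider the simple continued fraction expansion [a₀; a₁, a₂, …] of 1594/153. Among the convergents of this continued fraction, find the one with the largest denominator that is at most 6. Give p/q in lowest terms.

List convergents until the denominator exceeds the bound:
a_0 = 10: 10/1  (≤ bound)
a_1 = 2: 21/2  (≤ bound)
a_2 = 2: 52/5  (≤ bound)
a_3 = 1: 73/7  (> 6, stop)

52/5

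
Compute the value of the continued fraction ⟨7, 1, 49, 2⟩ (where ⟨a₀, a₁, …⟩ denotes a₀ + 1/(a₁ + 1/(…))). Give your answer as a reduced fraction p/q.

806/101

Start with 2.
49 + 1/(2/1) = 49 + 1/2 = 99/2
1 + 1/(99/2) = 1 + 2/99 = 101/99
7 + 1/(101/99) = 7 + 99/101 = 806/101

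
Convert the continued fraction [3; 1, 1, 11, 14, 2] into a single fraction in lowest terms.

Start with 2.
14 + 1/(2/1) = 14 + 1/2 = 29/2
11 + 1/(29/2) = 11 + 2/29 = 321/29
1 + 1/(321/29) = 1 + 29/321 = 350/321
1 + 1/(350/321) = 1 + 321/350 = 671/350
3 + 1/(671/350) = 3 + 350/671 = 2363/671

2363/671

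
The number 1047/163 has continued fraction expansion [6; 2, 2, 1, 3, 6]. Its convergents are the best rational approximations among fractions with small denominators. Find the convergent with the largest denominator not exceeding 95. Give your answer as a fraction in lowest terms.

a_0 = 6: 6/1  (≤ bound)
a_1 = 2: 13/2  (≤ bound)
a_2 = 2: 32/5  (≤ bound)
a_3 = 1: 45/7  (≤ bound)
a_4 = 3: 167/26  (≤ bound)
a_5 = 6: 1047/163  (> 95, stop)

167/26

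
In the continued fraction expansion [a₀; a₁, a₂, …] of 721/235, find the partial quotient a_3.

2

⌊721/235⌋ = 3, remainder 16
⌊235/16⌋ = 14, remainder 11
⌊16/11⌋ = 1, remainder 5
⌊11/5⌋ = 2, remainder 1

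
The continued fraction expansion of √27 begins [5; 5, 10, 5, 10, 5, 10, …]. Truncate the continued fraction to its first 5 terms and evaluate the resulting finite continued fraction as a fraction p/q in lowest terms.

13775/2651

Start with 10.
5 + 1/(10/1) = 5 + 1/10 = 51/10
10 + 1/(51/10) = 10 + 10/51 = 520/51
5 + 1/(520/51) = 5 + 51/520 = 2651/520
5 + 1/(2651/520) = 5 + 520/2651 = 13775/2651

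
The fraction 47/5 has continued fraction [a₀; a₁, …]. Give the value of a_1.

47 = 9·5 + 2, so a_0 = 9
5 = 2·2 + 1, so a_1 = 2

2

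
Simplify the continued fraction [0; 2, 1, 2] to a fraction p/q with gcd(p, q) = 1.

3/8

Start with 2.
1 + 1/(2/1) = 1 + 1/2 = 3/2
2 + 1/(3/2) = 2 + 2/3 = 8/3
0 + 1/(8/3) = 0 + 3/8 = 3/8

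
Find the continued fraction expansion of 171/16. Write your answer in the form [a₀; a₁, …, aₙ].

171 = 10·16 + 11, so a_0 = 10
16 = 1·11 + 5, so a_1 = 1
11 = 2·5 + 1, so a_2 = 2
5 = 5·1 + 0, so a_3 = 5

[10; 1, 2, 5]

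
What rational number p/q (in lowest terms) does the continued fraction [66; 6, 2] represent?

860/13

Start with 2.
6 + 1/(2/1) = 6 + 1/2 = 13/2
66 + 1/(13/2) = 66 + 2/13 = 860/13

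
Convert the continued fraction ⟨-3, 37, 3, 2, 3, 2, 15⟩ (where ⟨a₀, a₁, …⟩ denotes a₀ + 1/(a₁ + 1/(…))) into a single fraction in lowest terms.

Start with 15.
2 + 1/(15/1) = 2 + 1/15 = 31/15
3 + 1/(31/15) = 3 + 15/31 = 108/31
2 + 1/(108/31) = 2 + 31/108 = 247/108
3 + 1/(247/108) = 3 + 108/247 = 849/247
37 + 1/(849/247) = 37 + 247/849 = 31660/849
-3 + 1/(31660/849) = -3 + 849/31660 = -94131/31660

-94131/31660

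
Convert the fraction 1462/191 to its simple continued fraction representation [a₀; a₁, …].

[7; 1, 1, 1, 8, 2, 3]

Repeatedly divide and take the remainder:
1462 ÷ 191 → quotient 7, remainder 125
191 ÷ 125 → quotient 1, remainder 66
125 ÷ 66 → quotient 1, remainder 59
66 ÷ 59 → quotient 1, remainder 7
59 ÷ 7 → quotient 8, remainder 3
7 ÷ 3 → quotient 2, remainder 1
3 ÷ 1 → quotient 3, remainder 0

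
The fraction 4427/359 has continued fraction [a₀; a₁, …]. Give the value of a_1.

3

Apply division with remainder until the remainder is 0:
4427 = 12·359 + 119, so a_0 = 12
359 = 3·119 + 2, so a_1 = 3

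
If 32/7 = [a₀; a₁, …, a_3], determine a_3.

Run the Euclidean algorithm, recording each quotient:
⌊32/7⌋ = 4, remainder 4
⌊7/4⌋ = 1, remainder 3
⌊4/3⌋ = 1, remainder 1
⌊3/1⌋ = 3, remainder 0

3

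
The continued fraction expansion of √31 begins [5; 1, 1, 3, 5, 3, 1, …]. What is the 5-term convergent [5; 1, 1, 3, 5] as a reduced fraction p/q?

Starting at the tail and folding back:
Start with 5.
3 + 1/(5/1) = 3 + 1/5 = 16/5
1 + 1/(16/5) = 1 + 5/16 = 21/16
1 + 1/(21/16) = 1 + 16/21 = 37/21
5 + 1/(37/21) = 5 + 21/37 = 206/37

206/37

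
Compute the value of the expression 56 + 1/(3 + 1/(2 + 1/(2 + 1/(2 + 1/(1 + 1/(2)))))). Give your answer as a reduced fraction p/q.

8838/157

Build up convergents one term at a time:
a_0 = 56: 56/1
a_1 = 3: 169/3
a_2 = 2: 394/7
a_3 = 2: 957/17
a_4 = 2: 2308/41
a_5 = 1: 3265/58
a_6 = 2: 8838/157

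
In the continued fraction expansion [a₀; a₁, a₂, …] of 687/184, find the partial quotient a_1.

687 = 3·184 + 135, so a_0 = 3
184 = 1·135 + 49, so a_1 = 1

1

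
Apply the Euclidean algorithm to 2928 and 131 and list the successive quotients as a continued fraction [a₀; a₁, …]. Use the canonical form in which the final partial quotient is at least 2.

Apply division with remainder until the remainder is 0:
⌊2928/131⌋ = 22, remainder 46
⌊131/46⌋ = 2, remainder 39
⌊46/39⌋ = 1, remainder 7
⌊39/7⌋ = 5, remainder 4
⌊7/4⌋ = 1, remainder 3
⌊4/3⌋ = 1, remainder 1
⌊3/1⌋ = 3, remainder 0

[22; 2, 1, 5, 1, 1, 3]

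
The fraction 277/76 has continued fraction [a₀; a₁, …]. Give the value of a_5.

2

277 = 3·76 + 49, so a_0 = 3
76 = 1·49 + 27, so a_1 = 1
49 = 1·27 + 22, so a_2 = 1
27 = 1·22 + 5, so a_3 = 1
22 = 4·5 + 2, so a_4 = 4
5 = 2·2 + 1, so a_5 = 2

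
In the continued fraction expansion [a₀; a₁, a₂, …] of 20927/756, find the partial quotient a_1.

1

20927 ÷ 756 → quotient 27, remainder 515
756 ÷ 515 → quotient 1, remainder 241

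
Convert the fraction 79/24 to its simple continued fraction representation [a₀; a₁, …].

[3; 3, 2, 3]

⌊79/24⌋ = 3, remainder 7
⌊24/7⌋ = 3, remainder 3
⌊7/3⌋ = 2, remainder 1
⌊3/1⌋ = 3, remainder 0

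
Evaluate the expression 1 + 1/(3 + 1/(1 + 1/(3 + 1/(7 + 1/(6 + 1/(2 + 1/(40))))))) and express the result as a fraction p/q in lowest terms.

Compute successive convergents:
a_0 = 1: 1/1
a_1 = 3: 4/3
a_2 = 1: 5/4
a_3 = 3: 19/15
a_4 = 7: 138/109
a_5 = 6: 847/669
a_6 = 2: 1832/1447
a_7 = 40: 74127/58549

74127/58549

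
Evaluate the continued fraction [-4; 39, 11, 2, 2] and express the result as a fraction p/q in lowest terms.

Start with 2.
2 + 1/(2/1) = 2 + 1/2 = 5/2
11 + 1/(5/2) = 11 + 2/5 = 57/5
39 + 1/(57/5) = 39 + 5/57 = 2228/57
-4 + 1/(2228/57) = -4 + 57/2228 = -8855/2228

-8855/2228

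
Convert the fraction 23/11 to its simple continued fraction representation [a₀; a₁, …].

[2; 11]

Run the Euclidean algorithm, recording each quotient:
23 ÷ 11 → quotient 2, remainder 1
11 ÷ 1 → quotient 11, remainder 0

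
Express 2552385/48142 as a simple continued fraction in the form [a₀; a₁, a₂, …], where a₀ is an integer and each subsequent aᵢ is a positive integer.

[53; 56, 22, 1, 1, 1, 1, 7]

Run the Euclidean algorithm, recording each quotient:
⌊2552385/48142⌋ = 53, remainder 859
⌊48142/859⌋ = 56, remainder 38
⌊859/38⌋ = 22, remainder 23
⌊38/23⌋ = 1, remainder 15
⌊23/15⌋ = 1, remainder 8
⌊15/8⌋ = 1, remainder 7
⌊8/7⌋ = 1, remainder 1
⌊7/1⌋ = 7, remainder 0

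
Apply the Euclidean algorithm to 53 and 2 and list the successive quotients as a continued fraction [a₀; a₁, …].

Repeatedly divide and take the remainder:
53 ÷ 2 → quotient 26, remainder 1
2 ÷ 1 → quotient 2, remainder 0

[26; 2]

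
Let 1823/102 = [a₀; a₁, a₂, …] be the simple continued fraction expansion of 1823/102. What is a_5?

Repeatedly divide and take the remainder:
1823 = 17·102 + 89, so a_0 = 17
102 = 1·89 + 13, so a_1 = 1
89 = 6·13 + 11, so a_2 = 6
13 = 1·11 + 2, so a_3 = 1
11 = 5·2 + 1, so a_4 = 5
2 = 2·1 + 0, so a_5 = 2

2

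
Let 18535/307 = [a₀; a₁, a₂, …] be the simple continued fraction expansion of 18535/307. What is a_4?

Apply division with remainder until the remainder is 0:
⌊18535/307⌋ = 60, remainder 115
⌊307/115⌋ = 2, remainder 77
⌊115/77⌋ = 1, remainder 38
⌊77/38⌋ = 2, remainder 1
⌊38/1⌋ = 38, remainder 0

38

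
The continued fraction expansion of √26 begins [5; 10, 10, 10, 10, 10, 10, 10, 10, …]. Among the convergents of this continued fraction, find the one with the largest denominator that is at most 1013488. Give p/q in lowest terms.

530451/104030

a_0 = 5: 5/1  (≤ bound)
a_1 = 10: 51/10  (≤ bound)
a_2 = 10: 515/101  (≤ bound)
a_3 = 10: 5201/1020  (≤ bound)
a_4 = 10: 52525/10301  (≤ bound)
a_5 = 10: 530451/104030  (≤ bound)
a_6 = 10: 5357035/1050601  (> 1013488, stop)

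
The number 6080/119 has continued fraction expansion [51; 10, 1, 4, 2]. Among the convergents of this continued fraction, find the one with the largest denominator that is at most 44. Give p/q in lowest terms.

562/11

List convergents until the denominator exceeds the bound:
a_0 = 51: 51/1  (≤ bound)
a_1 = 10: 511/10  (≤ bound)
a_2 = 1: 562/11  (≤ bound)
a_3 = 4: 2759/54  (> 44, stop)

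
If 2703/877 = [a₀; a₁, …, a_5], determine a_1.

12

2703 = 3·877 + 72, so a_0 = 3
877 = 12·72 + 13, so a_1 = 12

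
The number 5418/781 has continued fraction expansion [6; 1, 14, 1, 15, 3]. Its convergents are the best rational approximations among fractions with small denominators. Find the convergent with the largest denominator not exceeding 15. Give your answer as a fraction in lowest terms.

List convergents until the denominator exceeds the bound:
a_0 = 6: 6/1  (≤ bound)
a_1 = 1: 7/1  (≤ bound)
a_2 = 14: 104/15  (≤ bound)
a_3 = 1: 111/16  (> 15, stop)

104/15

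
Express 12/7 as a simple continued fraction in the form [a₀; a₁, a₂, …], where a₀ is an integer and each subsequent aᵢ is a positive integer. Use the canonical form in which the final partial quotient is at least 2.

Repeatedly divide and take the remainder:
⌊12/7⌋ = 1, remainder 5
⌊7/5⌋ = 1, remainder 2
⌊5/2⌋ = 2, remainder 1
⌊2/1⌋ = 2, remainder 0

[1; 1, 2, 2]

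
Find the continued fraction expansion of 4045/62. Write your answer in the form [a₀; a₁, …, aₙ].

[65; 4, 7, 2]

4045 = 65·62 + 15, so a_0 = 65
62 = 4·15 + 2, so a_1 = 4
15 = 7·2 + 1, so a_2 = 7
2 = 2·1 + 0, so a_3 = 2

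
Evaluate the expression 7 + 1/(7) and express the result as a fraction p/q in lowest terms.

50/7

Start with 7.
7 + 1/(7/1) = 7 + 1/7 = 50/7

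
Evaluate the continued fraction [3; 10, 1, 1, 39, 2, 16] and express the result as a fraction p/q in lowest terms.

85817/27726

Build up convergents one term at a time:
a_0 = 3: 3/1
a_1 = 10: 31/10
a_2 = 1: 34/11
a_3 = 1: 65/21
a_4 = 39: 2569/830
a_5 = 2: 5203/1681
a_6 = 16: 85817/27726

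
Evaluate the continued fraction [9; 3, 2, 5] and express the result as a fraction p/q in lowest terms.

353/38

Start with 5.
2 + 1/(5/1) = 2 + 1/5 = 11/5
3 + 1/(11/5) = 3 + 5/11 = 38/11
9 + 1/(38/11) = 9 + 11/38 = 353/38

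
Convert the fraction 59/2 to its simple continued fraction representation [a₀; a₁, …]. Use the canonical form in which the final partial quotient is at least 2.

59 ÷ 2 → quotient 29, remainder 1
2 ÷ 1 → quotient 2, remainder 0

[29; 2]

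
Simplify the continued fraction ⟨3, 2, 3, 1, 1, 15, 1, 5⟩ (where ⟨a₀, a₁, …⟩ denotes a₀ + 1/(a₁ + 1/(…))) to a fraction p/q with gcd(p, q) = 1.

Start with 5.
1 + 1/(5/1) = 1 + 1/5 = 6/5
15 + 1/(6/5) = 15 + 5/6 = 95/6
1 + 1/(95/6) = 1 + 6/95 = 101/95
1 + 1/(101/95) = 1 + 95/101 = 196/101
3 + 1/(196/101) = 3 + 101/196 = 689/196
2 + 1/(689/196) = 2 + 196/689 = 1574/689
3 + 1/(1574/689) = 3 + 689/1574 = 5411/1574

5411/1574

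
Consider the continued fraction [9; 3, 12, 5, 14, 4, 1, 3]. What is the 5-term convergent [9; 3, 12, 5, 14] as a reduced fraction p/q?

Use the convergent recurrence hₖ = aₖ·hₖ₋₁ + hₖ₋₂ (and likewise for the denominators kₖ):
a_0 = 9: 9/1
a_1 = 3: 28/3
a_2 = 12: 345/37
a_3 = 5: 1753/188
a_4 = 14: 24887/2669

24887/2669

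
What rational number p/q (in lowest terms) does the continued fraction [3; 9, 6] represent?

a_0 = 3: 3/1
a_1 = 9: 28/9
a_2 = 6: 171/55

171/55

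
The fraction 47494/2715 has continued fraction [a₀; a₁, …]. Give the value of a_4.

3

⌊47494/2715⌋ = 17, remainder 1339
⌊2715/1339⌋ = 2, remainder 37
⌊1339/37⌋ = 36, remainder 7
⌊37/7⌋ = 5, remainder 2
⌊7/2⌋ = 3, remainder 1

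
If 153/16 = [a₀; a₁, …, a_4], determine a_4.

Run the Euclidean algorithm, recording each quotient:
153 = 9·16 + 9, so a_0 = 9
16 = 1·9 + 7, so a_1 = 1
9 = 1·7 + 2, so a_2 = 1
7 = 3·2 + 1, so a_3 = 3
2 = 2·1 + 0, so a_4 = 2

2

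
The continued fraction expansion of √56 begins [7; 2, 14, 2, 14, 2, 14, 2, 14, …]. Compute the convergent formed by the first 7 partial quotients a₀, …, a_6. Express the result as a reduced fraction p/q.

a_0 = 7: 7/1
a_1 = 2: 15/2
a_2 = 14: 217/29
a_3 = 2: 449/60
a_4 = 14: 6503/869
a_5 = 2: 13455/1798
a_6 = 14: 194873/26041

194873/26041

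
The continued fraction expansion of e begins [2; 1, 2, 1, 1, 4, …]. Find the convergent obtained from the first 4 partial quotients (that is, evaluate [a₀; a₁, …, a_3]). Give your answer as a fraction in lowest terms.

Build up convergents one term at a time:
a_0 = 2: 2/1
a_1 = 1: 3/1
a_2 = 2: 8/3
a_3 = 1: 11/4

11/4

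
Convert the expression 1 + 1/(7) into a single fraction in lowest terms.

Start with 7.
1 + 1/(7/1) = 1 + 1/7 = 8/7

8/7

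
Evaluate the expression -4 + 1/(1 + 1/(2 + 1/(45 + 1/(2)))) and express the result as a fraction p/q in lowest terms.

-916/275

Work from the innermost term outward:
Start with 2.
45 + 1/(2/1) = 45 + 1/2 = 91/2
2 + 1/(91/2) = 2 + 2/91 = 184/91
1 + 1/(184/91) = 1 + 91/184 = 275/184
-4 + 1/(275/184) = -4 + 184/275 = -916/275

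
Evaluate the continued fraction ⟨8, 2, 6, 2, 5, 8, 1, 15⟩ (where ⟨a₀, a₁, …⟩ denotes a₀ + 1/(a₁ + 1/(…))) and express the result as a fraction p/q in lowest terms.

Start with 15.
1 + 1/(15/1) = 1 + 1/15 = 16/15
8 + 1/(16/15) = 8 + 15/16 = 143/16
5 + 1/(143/16) = 5 + 16/143 = 731/143
2 + 1/(731/143) = 2 + 143/731 = 1605/731
6 + 1/(1605/731) = 6 + 731/1605 = 10361/1605
2 + 1/(10361/1605) = 2 + 1605/10361 = 22327/10361
8 + 1/(22327/10361) = 8 + 10361/22327 = 188977/22327

188977/22327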